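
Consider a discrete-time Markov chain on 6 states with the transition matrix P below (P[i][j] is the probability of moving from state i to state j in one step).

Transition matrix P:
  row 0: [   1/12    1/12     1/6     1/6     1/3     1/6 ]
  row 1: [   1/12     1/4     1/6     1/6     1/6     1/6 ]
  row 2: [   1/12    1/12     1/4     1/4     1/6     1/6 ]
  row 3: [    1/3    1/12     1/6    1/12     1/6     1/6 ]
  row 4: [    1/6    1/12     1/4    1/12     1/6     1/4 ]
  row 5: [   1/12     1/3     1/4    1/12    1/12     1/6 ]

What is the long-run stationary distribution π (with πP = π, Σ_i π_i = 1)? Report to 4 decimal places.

Balance equations π_j = Σ_i π_i·P[i][j]:
  π_0 = 1/12·π_0 + 1/12·π_1 + 1/12·π_2 + 1/3·π_3 + 1/6·π_4 + 1/12·π_5
  π_1 = 1/12·π_0 + 1/4·π_1 + 1/12·π_2 + 1/12·π_3 + 1/12·π_4 + 1/3·π_5
  π_2 = 1/6·π_0 + 1/6·π_1 + 1/4·π_2 + 1/6·π_3 + 1/4·π_4 + 1/4·π_5
  π_3 = 1/6·π_0 + 1/6·π_1 + 1/4·π_2 + 1/12·π_3 + 1/12·π_4 + 1/12·π_5
  π_4 = 1/3·π_0 + 1/6·π_1 + 1/6·π_2 + 1/6·π_3 + 1/6·π_4 + 1/12·π_5
  normalize: π_0 + π_1 + π_2 + π_3 + π_4 + π_5 = 1
Solving the linear system gives exactly π = [32881/246168, 12665/82056, 2027/9468, 677/4734, 1783/10257, 22297/123084].

π = [0.1336, 0.1543, 0.2141, 0.1430, 0.1738, 0.1812]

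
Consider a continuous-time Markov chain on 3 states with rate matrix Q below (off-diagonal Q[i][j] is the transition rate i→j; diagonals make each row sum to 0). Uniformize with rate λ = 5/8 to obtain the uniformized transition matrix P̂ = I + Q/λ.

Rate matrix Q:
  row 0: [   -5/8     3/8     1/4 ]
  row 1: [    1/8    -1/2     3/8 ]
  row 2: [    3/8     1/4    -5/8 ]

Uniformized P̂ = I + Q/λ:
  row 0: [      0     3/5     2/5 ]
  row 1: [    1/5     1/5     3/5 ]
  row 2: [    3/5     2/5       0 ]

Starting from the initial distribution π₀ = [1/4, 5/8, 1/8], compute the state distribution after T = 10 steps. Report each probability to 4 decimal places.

π = [0.2799, 0.3801, 0.3401]

t=0: π = [0.2500, 0.6250, 0.1250]
t=1: π = [0.2000, 0.3250, 0.4750]
t=2: π = [0.3500, 0.3750, 0.2750]
t=3: π = [0.2400, 0.3950, 0.3650]
t=4: π = [0.2980, 0.3690, 0.3330]
t=5: π = [0.2736, 0.3858, 0.3406]
t=6: π = [0.2815, 0.3776, 0.3409]
t=7: π = [0.2801, 0.3808, 0.3391]
t=8: π = [0.2796, 0.3799, 0.3405]
t=9: π = [0.2803, 0.3800, 0.3398]
t=10: π = [0.2799, 0.3801, 0.3401]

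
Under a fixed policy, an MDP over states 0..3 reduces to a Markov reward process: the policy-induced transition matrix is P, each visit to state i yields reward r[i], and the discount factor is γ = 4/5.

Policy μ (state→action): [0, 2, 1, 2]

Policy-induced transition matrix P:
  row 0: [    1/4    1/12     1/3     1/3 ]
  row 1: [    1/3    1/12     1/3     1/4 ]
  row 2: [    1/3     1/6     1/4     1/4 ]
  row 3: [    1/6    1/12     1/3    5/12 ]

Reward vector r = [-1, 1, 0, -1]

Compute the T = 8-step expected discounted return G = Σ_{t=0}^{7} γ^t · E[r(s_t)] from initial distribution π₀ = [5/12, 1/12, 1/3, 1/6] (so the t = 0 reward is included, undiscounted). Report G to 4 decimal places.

G = -1.9979

t=0: π = [0.4167, 0.0833, 0.3333, 0.1667], E[r] = -0.5000, γ^t·E[r] = -0.500000, running G = -0.500000
t=1: π = [0.2708, 0.1111, 0.3056, 0.3125], E[r] = -0.4722, γ^t·E[r] = -0.377778, running G = -0.877778
t=2: π = [0.2587, 0.1088, 0.3079, 0.3247], E[r] = -0.4745, γ^t·E[r] = -0.303704, running G = -1.181481
t=3: π = [0.2577, 0.1090, 0.3077, 0.3257], E[r] = -0.4743, γ^t·E[r] = -0.242864, running G = -1.424346
t=4: π = [0.2576, 0.1090, 0.3077, 0.3257], E[r] = -0.4744, γ^t·E[r] = -0.194298, running G = -1.618644
t=5: π = [0.2576, 0.1090, 0.3077, 0.3258], E[r] = -0.4744, γ^t·E[r] = -0.155438, running G = -1.774082
t=6: π = [0.2576, 0.1090, 0.3077, 0.3258], E[r] = -0.4744, γ^t·E[r] = -0.124350, running G = -1.898432
t=7: π = [0.2576, 0.1090, 0.3077, 0.3258], E[r] = -0.4744, γ^t·E[r] = -0.099480, running G = -1.997912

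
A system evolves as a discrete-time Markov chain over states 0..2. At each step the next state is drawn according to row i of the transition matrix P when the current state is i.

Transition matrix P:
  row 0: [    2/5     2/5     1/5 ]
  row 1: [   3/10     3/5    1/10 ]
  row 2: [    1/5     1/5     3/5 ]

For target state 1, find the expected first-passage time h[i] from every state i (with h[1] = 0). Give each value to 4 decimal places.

h = [3.0000, 0.0000, 4.0000]

First-step conditioning: h[1] = 0; for i ≠ 1, h[i] = 1 + Σ_k P[i][k]·h[k].
  h[0] = 1 + 2/5·h[0] + 1/5·h[2]
  h[2] = 1 + 1/5·h[0] + 3/5·h[2]
Solving the 2×2 linear system over states ≠ 1 gives exactly h = [3, 0, 4] (h[1] = 0 is the target).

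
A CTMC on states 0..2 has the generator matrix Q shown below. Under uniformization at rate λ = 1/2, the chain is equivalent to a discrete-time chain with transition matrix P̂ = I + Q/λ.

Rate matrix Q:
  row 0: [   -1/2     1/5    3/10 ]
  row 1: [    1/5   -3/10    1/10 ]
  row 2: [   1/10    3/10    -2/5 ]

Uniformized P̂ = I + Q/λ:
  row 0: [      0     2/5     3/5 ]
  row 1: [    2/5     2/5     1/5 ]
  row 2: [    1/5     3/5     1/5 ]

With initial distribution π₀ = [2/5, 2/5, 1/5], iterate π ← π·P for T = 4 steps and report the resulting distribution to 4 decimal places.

t=0: π = [0.4000, 0.4000, 0.2000]
t=1: π = [0.2000, 0.4400, 0.3600]
t=2: π = [0.2480, 0.4720, 0.2800]
t=3: π = [0.2448, 0.4560, 0.2992]
t=4: π = [0.2422, 0.4598, 0.2979]

π = [0.2422, 0.4598, 0.2979]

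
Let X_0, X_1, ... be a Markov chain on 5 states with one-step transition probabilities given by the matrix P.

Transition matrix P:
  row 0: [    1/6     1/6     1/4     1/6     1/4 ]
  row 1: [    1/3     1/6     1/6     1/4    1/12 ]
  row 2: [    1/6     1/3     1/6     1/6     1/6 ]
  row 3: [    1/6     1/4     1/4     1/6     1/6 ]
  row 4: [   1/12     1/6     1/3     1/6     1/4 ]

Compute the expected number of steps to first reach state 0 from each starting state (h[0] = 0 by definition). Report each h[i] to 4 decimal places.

First-step conditioning: h[0] = 0; for i ≠ 0, h[i] = 1 + Σ_k P[i][k]·h[k].
  h[1] = 1 + 1/6·h[1] + 1/6·h[2] + 1/4·h[3] + 1/12·h[4]
  h[2] = 1 + 1/3·h[1] + 1/6·h[2] + 1/6·h[3] + 1/6·h[4]
  h[3] = 1 + 1/4·h[1] + 1/4·h[2] + 1/6·h[3] + 1/6·h[4]
  h[4] = 1 + 1/6·h[1] + 1/3·h[2] + 1/6·h[3] + 1/4·h[4]
Solving the 4×4 linear system over states ≠ 0 gives exactly h = [0, 9354/2147, 11010/2147, 11148/2147, 648/113] (h[0] = 0 is the target).

h = [0.0000, 4.3568, 5.1281, 5.1924, 5.7345]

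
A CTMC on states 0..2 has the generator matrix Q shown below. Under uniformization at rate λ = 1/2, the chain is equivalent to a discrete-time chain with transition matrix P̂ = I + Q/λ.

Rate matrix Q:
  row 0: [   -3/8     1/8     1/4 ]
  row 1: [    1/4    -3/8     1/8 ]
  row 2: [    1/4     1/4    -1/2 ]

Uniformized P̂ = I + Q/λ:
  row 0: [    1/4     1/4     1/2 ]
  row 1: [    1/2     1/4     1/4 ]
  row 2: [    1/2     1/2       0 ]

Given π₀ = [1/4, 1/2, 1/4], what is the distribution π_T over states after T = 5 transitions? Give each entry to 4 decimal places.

π = [0.4001, 0.3206, 0.2793]

t=0: π = [0.2500, 0.5000, 0.2500]
t=1: π = [0.4375, 0.3125, 0.2500]
t=2: π = [0.3906, 0.3125, 0.2969]
t=3: π = [0.4023, 0.3242, 0.2734]
t=4: π = [0.3994, 0.3184, 0.2822]
t=5: π = [0.4001, 0.3206, 0.2793]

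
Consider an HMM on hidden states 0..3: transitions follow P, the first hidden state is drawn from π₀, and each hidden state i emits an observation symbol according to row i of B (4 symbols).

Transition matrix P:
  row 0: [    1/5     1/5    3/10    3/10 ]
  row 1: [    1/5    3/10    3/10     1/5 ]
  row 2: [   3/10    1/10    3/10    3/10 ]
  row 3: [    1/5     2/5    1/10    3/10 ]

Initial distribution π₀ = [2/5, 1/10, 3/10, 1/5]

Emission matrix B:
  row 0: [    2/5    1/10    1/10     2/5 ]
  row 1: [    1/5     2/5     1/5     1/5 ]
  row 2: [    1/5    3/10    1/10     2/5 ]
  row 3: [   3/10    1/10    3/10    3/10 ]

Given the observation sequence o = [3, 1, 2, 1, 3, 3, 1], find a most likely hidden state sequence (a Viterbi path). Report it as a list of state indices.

path = [0, 2, 3, 1, 2, 3, 1]

t=0: δ = [1.600e-01, 2.000e-02, 1.200e-01, 6.000e-02]  (obs o_0=3)
t=1: δ = [3.600e-03, 1.280e-02, 1.440e-02, 4.800e-03]  ψ = [2, 0, 0, 0]  (obs o_1=1)
t=2: δ = [4.320e-04, 7.680e-04, 4.320e-04, 1.296e-03]  ψ = [2, 1, 2, 2]  (obs o_2=2)
t=3: δ = [2.592e-05, 2.074e-04, 6.912e-05, 3.888e-05]  ψ = [3, 3, 1, 3]  (obs o_3=1)
t=4: δ = [1.659e-05, 1.244e-05, 2.488e-05, 1.244e-05]  ψ = [1, 1, 1, 1]  (obs o_4=3)
t=5: δ = [2.986e-06, 9.953e-07, 2.986e-06, 2.239e-06]  ψ = [2, 3, 2, 2]  (obs o_5=3)
t=6: δ = [8.958e-08, 3.583e-07, 2.687e-07, 8.958e-08]  ψ = [2, 3, 0, 0]  (obs o_6=1)
backtrack: best end state = 1; path = [0, 2, 3, 1, 2, 3, 1]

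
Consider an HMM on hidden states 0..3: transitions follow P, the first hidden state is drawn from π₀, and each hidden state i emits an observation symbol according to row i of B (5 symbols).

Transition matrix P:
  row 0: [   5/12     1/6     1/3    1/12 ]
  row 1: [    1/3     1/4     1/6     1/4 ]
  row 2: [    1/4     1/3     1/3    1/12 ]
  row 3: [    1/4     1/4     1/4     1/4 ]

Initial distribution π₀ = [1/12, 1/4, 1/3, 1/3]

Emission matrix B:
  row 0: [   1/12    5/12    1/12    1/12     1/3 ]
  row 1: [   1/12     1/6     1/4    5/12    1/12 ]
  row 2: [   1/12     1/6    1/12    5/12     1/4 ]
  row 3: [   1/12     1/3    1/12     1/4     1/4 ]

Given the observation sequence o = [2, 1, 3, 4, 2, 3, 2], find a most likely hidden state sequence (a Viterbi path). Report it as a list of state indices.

t=0: δ = [6.944e-03, 6.250e-02, 2.778e-02, 2.778e-02]  (obs o_0=2)
t=1: δ = [8.681e-03, 2.604e-03, 1.736e-03, 5.208e-03]  ψ = [1, 1, 1, 1]  (obs o_1=1)
t=2: δ = [3.014e-04, 6.028e-04, 1.206e-03, 3.255e-04]  ψ = [0, 0, 0, 3]  (obs o_2=3)
t=3: δ = [1.005e-04, 3.349e-05, 1.005e-04, 3.768e-05]  ψ = [2, 2, 2, 1]  (obs o_3=4)
t=4: δ = [3.489e-06, 8.372e-06, 2.791e-06, 7.849e-07]  ψ = [0, 2, 0, 3]  (obs o_4=2)
t=5: δ = [2.326e-07, 8.721e-07, 5.814e-07, 5.233e-07]  ψ = [1, 1, 1, 1]  (obs o_5=3)
t=6: δ = [2.423e-08, 5.451e-08, 1.615e-08, 1.817e-08]  ψ = [1, 1, 2, 1]  (obs o_6=2)
backtrack: best end state = 1; path = [1, 0, 2, 2, 1, 1, 1]

path = [1, 0, 2, 2, 1, 1, 1]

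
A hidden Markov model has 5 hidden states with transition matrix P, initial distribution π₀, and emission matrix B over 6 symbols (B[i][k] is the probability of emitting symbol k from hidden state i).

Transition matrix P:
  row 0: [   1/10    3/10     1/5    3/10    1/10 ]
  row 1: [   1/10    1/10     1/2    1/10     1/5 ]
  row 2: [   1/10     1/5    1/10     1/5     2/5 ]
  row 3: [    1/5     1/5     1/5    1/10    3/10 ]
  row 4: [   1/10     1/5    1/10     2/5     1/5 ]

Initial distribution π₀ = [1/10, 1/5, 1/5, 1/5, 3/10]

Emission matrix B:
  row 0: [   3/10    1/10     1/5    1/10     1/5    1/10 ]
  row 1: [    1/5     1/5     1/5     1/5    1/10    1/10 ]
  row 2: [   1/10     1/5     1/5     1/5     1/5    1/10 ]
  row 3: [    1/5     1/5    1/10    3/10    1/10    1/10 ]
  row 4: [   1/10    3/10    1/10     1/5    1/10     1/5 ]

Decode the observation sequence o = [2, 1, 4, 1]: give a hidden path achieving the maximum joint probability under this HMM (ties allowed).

path = [2, 1, 2, 4]

t=0: δ = [2.000e-02, 4.000e-02, 4.000e-02, 2.000e-02, 3.000e-02]  (obs o_0=2)
t=1: δ = [4.000e-04, 1.600e-03, 4.000e-03, 2.400e-03, 4.800e-03]  ψ = [1, 2, 1, 4, 2]  (obs o_1=1)
t=2: δ = [9.600e-05, 9.600e-05, 1.600e-04, 1.920e-04, 1.600e-04]  ψ = [3, 4, 1, 4, 2]  (obs o_2=4)
t=3: δ = [3.840e-06, 7.680e-06, 9.600e-06, 1.280e-05, 1.920e-05]  ψ = [3, 3, 1, 4, 2]  (obs o_3=1)
backtrack: best end state = 4; path = [2, 1, 2, 4]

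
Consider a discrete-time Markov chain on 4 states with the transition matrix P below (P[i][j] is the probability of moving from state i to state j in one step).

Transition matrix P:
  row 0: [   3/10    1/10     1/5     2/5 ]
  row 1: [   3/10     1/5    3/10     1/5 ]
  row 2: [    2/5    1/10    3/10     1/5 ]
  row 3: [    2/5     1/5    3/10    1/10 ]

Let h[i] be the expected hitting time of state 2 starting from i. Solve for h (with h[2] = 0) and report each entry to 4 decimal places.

First-step conditioning: h[2] = 0; for i ≠ 2, h[i] = 1 + Σ_k P[i][k]·h[k].
  h[0] = 1 + 3/10·h[0] + 1/10·h[1] + 2/5·h[3]
  h[1] = 1 + 3/10·h[0] + 1/5·h[1] + 1/5·h[3]
  h[3] = 1 + 2/5·h[0] + 1/5·h[1] + 1/10·h[3]
Solving the 3×3 linear system over states ≠ 2 gives exactly h = [70/17, 1080/289, 0, 1090/289] (h[2] = 0 is the target).

h = [4.1176, 3.7370, 0.0000, 3.7716]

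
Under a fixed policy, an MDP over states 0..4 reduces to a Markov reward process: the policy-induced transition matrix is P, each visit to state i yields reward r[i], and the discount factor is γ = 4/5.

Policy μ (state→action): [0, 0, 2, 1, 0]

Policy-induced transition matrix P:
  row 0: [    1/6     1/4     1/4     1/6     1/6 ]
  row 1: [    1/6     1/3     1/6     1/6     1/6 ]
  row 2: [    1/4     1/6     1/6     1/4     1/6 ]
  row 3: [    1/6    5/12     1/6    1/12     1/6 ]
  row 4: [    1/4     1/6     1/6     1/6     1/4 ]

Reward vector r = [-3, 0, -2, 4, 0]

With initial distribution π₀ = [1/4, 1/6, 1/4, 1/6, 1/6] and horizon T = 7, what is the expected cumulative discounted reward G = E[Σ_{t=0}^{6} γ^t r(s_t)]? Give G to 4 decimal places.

G = -1.4270

t=0: π = [0.2500, 0.1667, 0.2500, 0.1667, 0.1667], E[r] = -0.5833, γ^t·E[r] = -0.583333, running G = -0.583333
t=1: π = [0.2014, 0.2569, 0.1875, 0.1736, 0.1806], E[r] = -0.2847, γ^t·E[r] = -0.227778, running G = -0.811111
t=2: π = [0.1973, 0.2697, 0.1834, 0.1678, 0.1817], E[r] = -0.2876, γ^t·E[r] = -0.184074, running G = -0.995185
t=3: π = [0.1971, 0.2700, 0.1831, 0.1680, 0.1818], E[r] = -0.2856, γ^t·E[r] = -0.146247, running G = -1.141432
t=4: π = [0.1971, 0.2701, 0.1831, 0.1679, 0.1818], E[r] = -0.2857, γ^t·E[r] = -0.117022, running G = -1.258454
t=5: π = [0.1971, 0.2701, 0.1831, 0.1679, 0.1818], E[r] = -0.2857, γ^t·E[r] = -0.093613, running G = -1.352068
t=6: π = [0.1971, 0.2701, 0.1831, 0.1679, 0.1818], E[r] = -0.2857, γ^t·E[r] = -0.074891, running G = -1.426959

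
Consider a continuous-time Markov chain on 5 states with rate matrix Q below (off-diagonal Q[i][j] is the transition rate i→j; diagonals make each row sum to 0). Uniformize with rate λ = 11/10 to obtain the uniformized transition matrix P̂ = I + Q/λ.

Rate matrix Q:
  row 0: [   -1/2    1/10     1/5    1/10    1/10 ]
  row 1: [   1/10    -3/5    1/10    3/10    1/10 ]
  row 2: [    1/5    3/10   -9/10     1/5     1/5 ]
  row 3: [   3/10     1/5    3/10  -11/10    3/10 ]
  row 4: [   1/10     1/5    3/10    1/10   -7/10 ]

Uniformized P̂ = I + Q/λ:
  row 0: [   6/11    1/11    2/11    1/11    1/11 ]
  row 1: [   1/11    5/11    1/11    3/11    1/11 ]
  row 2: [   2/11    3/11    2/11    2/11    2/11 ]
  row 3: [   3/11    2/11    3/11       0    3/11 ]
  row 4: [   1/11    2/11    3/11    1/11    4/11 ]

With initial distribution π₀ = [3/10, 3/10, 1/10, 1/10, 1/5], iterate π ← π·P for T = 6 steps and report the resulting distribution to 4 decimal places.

t=0: π = [0.3000, 0.3000, 0.1000, 0.1000, 0.2000]
t=1: π = [0.2545, 0.2455, 0.1818, 0.1455, 0.1727]
t=2: π = [0.2496, 0.2421, 0.1884, 0.1388, 0.1810]
t=3: π = [0.2467, 0.2423, 0.1889, 0.1394, 0.1826]
t=4: π = [0.2456, 0.2426, 0.1891, 0.1395, 0.1832]
t=5: π = [0.2451, 0.2429, 0.1891, 0.1395, 0.1834]
t=6: π = [0.2449, 0.2430, 0.1891, 0.1396, 0.1835]

π = [0.2449, 0.2430, 0.1891, 0.1396, 0.1835]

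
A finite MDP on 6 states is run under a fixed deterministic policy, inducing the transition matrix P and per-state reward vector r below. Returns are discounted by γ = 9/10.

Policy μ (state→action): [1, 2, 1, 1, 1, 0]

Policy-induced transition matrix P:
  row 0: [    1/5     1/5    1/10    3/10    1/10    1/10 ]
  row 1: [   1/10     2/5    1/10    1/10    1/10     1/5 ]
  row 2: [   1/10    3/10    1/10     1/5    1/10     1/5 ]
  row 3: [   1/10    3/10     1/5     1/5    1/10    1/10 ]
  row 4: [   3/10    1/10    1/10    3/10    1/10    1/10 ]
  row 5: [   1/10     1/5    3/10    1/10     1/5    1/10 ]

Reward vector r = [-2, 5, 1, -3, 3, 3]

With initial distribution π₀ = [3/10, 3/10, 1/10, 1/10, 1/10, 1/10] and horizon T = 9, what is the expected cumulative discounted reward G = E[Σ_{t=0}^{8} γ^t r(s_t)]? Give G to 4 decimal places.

G = 8.7319

t=0: π = [0.3000, 0.3000, 0.1000, 0.1000, 0.1000, 0.1000], E[r] = 1.3000, γ^t·E[r] = 1.300000, running G = 1.300000
t=1: π = [0.1500, 0.2700, 0.1300, 0.2000, 0.1100, 0.1400], E[r] = 1.3300, γ^t·E[r] = 1.197000, running G = 2.497000
t=2: π = [0.1370, 0.2760, 0.1480, 0.1850, 0.1140, 0.1400], E[r] = 1.4610, γ^t·E[r] = 1.183410, running G = 3.680410
t=3: π = [0.1365, 0.2771, 0.1465, 0.1835, 0.1140, 0.1424], E[r] = 1.4777, γ^t·E[r] = 1.077243, running G = 4.757653
t=4: π = [0.1365, 0.2770, 0.1468, 0.1831, 0.1142, 0.1424], E[r] = 1.4795, γ^t·E[r] = 0.970720, running G = 5.728373
t=5: π = [0.1365, 0.2770, 0.1468, 0.1831, 0.1142, 0.1424], E[r] = 1.4791, γ^t·E[r] = 0.873412, running G = 6.601785
t=6: π = [0.1365, 0.2770, 0.1468, 0.1831, 0.1142, 0.1424], E[r] = 1.4790, γ^t·E[r] = 0.786022, running G = 7.387807
t=7: π = [0.1365, 0.2770, 0.1468, 0.1831, 0.1142, 0.1424], E[r] = 1.4790, γ^t·E[r] = 0.707411, running G = 8.095218
t=8: π = [0.1365, 0.2770, 0.1468, 0.1831, 0.1142, 0.1424], E[r] = 1.4790, γ^t·E[r] = 0.636669, running G = 8.731887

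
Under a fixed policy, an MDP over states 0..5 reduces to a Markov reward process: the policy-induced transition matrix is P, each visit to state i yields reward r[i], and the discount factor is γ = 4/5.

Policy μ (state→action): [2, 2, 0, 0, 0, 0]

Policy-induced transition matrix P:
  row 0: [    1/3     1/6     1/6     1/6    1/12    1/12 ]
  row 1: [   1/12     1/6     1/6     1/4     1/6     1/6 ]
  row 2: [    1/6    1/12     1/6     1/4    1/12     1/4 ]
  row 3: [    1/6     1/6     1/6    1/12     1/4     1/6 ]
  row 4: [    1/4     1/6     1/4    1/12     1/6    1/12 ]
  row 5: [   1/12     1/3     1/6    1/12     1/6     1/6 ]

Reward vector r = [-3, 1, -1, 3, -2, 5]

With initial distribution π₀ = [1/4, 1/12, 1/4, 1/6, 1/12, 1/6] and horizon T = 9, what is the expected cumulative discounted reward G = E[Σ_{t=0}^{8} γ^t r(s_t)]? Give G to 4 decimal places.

t=0: π = [0.2500, 0.0833, 0.2500, 0.1667, 0.0833, 0.1667], E[r] = 0.2500, γ^t·E[r] = 0.250000, running G = 0.250000
t=1: π = [0.1944, 0.1736, 0.1736, 0.1597, 0.1389, 0.1597], E[r] = 0.4167, γ^t·E[r] = 0.333333, running G = 0.583333
t=2: π = [0.1829, 0.1788, 0.1782, 0.1574, 0.1493, 0.1534], E[r] = 0.3924, γ^t·E[r] = 0.251111, running G = 0.834444
t=3: π = [0.1819, 0.1774, 0.1791, 0.1581, 0.1497, 0.1538], E[r] = 0.3966, γ^t·E[r] = 0.203062, running G = 1.037506
t=4: π = [0.1819, 0.1774, 0.1791, 0.1579, 0.1498, 0.1540], E[r] = 0.3967, γ^t·E[r] = 0.162476, running G = 1.199982
t=5: π = [0.1818, 0.1774, 0.1791, 0.1579, 0.1497, 0.1540], E[r] = 0.3968, γ^t·E[r] = 0.130011, running G = 1.329993
t=6: π = [0.1818, 0.1774, 0.1791, 0.1579, 0.1497, 0.1540], E[r] = 0.3968, γ^t·E[r] = 0.104018, running G = 1.434011
t=7: π = [0.1818, 0.1774, 0.1791, 0.1579, 0.1497, 0.1540], E[r] = 0.3968, γ^t·E[r] = 0.083215, running G = 1.517226
t=8: π = [0.1818, 0.1774, 0.1791, 0.1579, 0.1497, 0.1540], E[r] = 0.3968, γ^t·E[r] = 0.066572, running G = 1.583798

G = 1.5838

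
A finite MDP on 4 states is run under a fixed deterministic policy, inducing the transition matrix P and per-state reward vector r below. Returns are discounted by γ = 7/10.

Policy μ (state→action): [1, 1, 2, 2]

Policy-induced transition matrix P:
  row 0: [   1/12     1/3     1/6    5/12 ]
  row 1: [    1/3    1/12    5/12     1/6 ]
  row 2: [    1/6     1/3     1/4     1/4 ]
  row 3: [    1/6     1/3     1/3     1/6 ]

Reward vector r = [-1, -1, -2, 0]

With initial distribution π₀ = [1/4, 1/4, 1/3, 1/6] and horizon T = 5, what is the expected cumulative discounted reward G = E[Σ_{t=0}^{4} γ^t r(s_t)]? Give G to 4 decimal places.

t=0: π = [0.2500, 0.2500, 0.3333, 0.1667], E[r] = -1.1667, γ^t·E[r] = -1.166667, running G = -1.166667
t=1: π = [0.1875, 0.2708, 0.2847, 0.2569], E[r] = -1.0278, γ^t·E[r] = -0.719444, running G = -1.886111
t=2: π = [0.1962, 0.2656, 0.3009, 0.2373], E[r] = -1.0637, γ^t·E[r] = -0.521192, running G = -2.407303
t=3: π = [0.1946, 0.2669, 0.2977, 0.2408], E[r] = -1.0569, γ^t·E[r] = -0.362519, running G = -2.769822
t=4: π = [0.1949, 0.2666, 0.2983, 0.2401], E[r] = -1.0582, γ^t·E[r] = -0.254078, running G = -3.023900

G = -3.0239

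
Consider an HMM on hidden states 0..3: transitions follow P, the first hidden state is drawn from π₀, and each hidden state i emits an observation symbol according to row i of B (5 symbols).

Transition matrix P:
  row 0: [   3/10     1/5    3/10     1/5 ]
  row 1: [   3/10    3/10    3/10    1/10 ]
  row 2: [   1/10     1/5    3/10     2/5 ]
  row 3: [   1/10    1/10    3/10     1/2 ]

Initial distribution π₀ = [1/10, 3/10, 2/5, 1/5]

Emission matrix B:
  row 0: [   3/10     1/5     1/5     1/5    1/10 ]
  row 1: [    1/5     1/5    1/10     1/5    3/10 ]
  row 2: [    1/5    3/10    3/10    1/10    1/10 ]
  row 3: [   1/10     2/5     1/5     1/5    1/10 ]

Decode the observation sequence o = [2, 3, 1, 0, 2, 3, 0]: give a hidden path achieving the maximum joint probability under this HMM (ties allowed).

t=0: δ = [2.000e-02, 3.000e-02, 1.200e-01, 4.000e-02]  (obs o_0=2)
t=1: δ = [2.400e-03, 4.800e-03, 3.600e-03, 9.600e-03]  ψ = [2, 2, 2, 2]  (obs o_1=3)
t=2: δ = [2.880e-04, 2.880e-04, 8.640e-04, 1.920e-03]  ψ = [1, 1, 3, 3]  (obs o_2=1)
t=3: δ = [5.760e-05, 3.840e-05, 1.152e-04, 9.600e-05]  ψ = [3, 3, 3, 3]  (obs o_3=0)
t=4: δ = [3.456e-06, 2.304e-06, 1.037e-05, 9.600e-06]  ψ = [0, 2, 2, 3]  (obs o_4=2)
t=5: δ = [2.074e-07, 4.147e-07, 3.110e-07, 9.600e-07]  ψ = [0, 2, 2, 3]  (obs o_5=3)
t=6: δ = [3.732e-08, 2.488e-08, 5.760e-08, 4.800e-08]  ψ = [1, 1, 3, 3]  (obs o_6=0)
backtrack: best end state = 2; path = [2, 3, 3, 3, 3, 3, 2]

path = [2, 3, 3, 3, 3, 3, 2]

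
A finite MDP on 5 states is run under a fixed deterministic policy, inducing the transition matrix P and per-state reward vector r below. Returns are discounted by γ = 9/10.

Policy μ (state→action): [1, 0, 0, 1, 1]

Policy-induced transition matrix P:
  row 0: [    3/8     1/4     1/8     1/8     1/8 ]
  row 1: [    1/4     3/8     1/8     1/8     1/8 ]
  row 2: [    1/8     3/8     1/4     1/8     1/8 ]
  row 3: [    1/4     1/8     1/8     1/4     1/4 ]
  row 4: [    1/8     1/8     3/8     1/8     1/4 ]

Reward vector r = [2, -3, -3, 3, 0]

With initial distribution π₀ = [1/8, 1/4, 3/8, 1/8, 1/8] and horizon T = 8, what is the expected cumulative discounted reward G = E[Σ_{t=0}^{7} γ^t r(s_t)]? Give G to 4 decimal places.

G = -3.6891

t=0: π = [0.1250, 0.2500, 0.3750, 0.1250, 0.1250], E[r] = -1.2500, γ^t·E[r] = -1.250000, running G = -1.250000
t=1: π = [0.2031, 0.2969, 0.2031, 0.1406, 0.1563], E[r] = -0.6719, γ^t·E[r] = -0.604688, running G = -1.854688
t=2: π = [0.2305, 0.2754, 0.1895, 0.1426, 0.1621], E[r] = -0.5059, γ^t·E[r] = -0.409746, running G = -2.264434
t=3: π = [0.2349, 0.2700, 0.1892, 0.1428, 0.1631], E[r] = -0.4795, γ^t·E[r] = -0.349550, running G = -2.613983
t=4: π = [0.2353, 0.2692, 0.1894, 0.1429, 0.1632], E[r] = -0.4766, γ^t·E[r] = -0.312673, running G = -2.926656
t=5: π = [0.2353, 0.2691, 0.1895, 0.1429, 0.1633], E[r] = -0.4764, γ^t·E[r] = -0.281318, running G = -3.207974
t=6: π = [0.2353, 0.2691, 0.1895, 0.1429, 0.1633], E[r] = -0.4764, γ^t·E[r] = -0.253204, running G = -3.461178
t=7: π = [0.2353, 0.2691, 0.1895, 0.1429, 0.1633], E[r] = -0.4765, γ^t·E[r] = -0.227891, running G = -3.689069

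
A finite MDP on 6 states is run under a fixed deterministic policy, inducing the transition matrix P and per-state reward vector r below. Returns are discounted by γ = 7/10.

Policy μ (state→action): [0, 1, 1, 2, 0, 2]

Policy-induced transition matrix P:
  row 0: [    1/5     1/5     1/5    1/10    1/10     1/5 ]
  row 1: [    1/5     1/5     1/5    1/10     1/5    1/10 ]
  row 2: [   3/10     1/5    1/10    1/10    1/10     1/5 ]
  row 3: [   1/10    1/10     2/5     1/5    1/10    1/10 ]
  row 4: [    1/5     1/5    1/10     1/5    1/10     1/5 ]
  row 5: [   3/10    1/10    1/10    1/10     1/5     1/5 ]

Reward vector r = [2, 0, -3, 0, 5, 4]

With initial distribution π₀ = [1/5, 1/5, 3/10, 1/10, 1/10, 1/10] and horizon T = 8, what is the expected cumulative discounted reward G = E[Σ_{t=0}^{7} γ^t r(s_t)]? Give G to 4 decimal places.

G = 3.1209

t=0: π = [0.2000, 0.2000, 0.3000, 0.1000, 0.1000, 0.1000], E[r] = 0.4000, γ^t·E[r] = 0.400000, running G = 0.400000
t=1: π = [0.2300, 0.1800, 0.1700, 0.1200, 0.1300, 0.1700], E[r] = 1.2800, γ^t·E[r] = 0.896000, running G = 1.296000
t=2: π = [0.2220, 0.1710, 0.1770, 0.1250, 0.1350, 0.1700], E[r] = 1.2680, γ^t·E[r] = 0.621320, running G = 1.917320
t=3: π = [0.2222, 0.1705, 0.1768, 0.1260, 0.1341, 0.1704], E[r] = 1.2661, γ^t·E[r] = 0.434272, running G = 2.351592
t=4: π = [0.2221, 0.1704, 0.1771, 0.1260, 0.1341, 0.1704], E[r] = 1.2649, γ^t·E[r] = 0.303698, running G = 2.655290
t=5: π = [0.2221, 0.1704, 0.1771, 0.1260, 0.1341, 0.1704], E[r] = 1.2649, γ^t·E[r] = 0.212598, running G = 2.867888
t=6: π = [0.2221, 0.1704, 0.1771, 0.1260, 0.1341, 0.1704], E[r] = 1.2649, γ^t·E[r] = 0.148818, running G = 3.016706
t=7: π = [0.2221, 0.1704, 0.1771, 0.1260, 0.1341, 0.1704], E[r] = 1.2649, γ^t·E[r] = 0.104173, running G = 3.120879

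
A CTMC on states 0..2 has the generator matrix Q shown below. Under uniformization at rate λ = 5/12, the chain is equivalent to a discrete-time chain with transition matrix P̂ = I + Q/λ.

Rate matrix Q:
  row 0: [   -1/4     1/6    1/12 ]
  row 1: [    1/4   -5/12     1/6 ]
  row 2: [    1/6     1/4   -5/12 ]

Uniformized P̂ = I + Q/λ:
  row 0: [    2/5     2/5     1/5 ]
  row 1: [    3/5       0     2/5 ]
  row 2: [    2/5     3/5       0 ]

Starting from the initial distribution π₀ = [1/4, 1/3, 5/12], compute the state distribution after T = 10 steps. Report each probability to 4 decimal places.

π = [0.4635, 0.3170, 0.2196]

t=0: π = [0.2500, 0.3333, 0.4167]
t=1: π = [0.4667, 0.3500, 0.1833]
t=2: π = [0.4700, 0.2967, 0.2333]
t=3: π = [0.4593, 0.3280, 0.2127]
t=4: π = [0.4656, 0.3113, 0.2231]
t=5: π = [0.4623, 0.3201, 0.2177]
t=6: π = [0.4640, 0.3155, 0.2205]
t=7: π = [0.4631, 0.3179, 0.2190]
t=8: π = [0.4636, 0.3166, 0.2198]
t=9: π = [0.4633, 0.3173, 0.2194]
t=10: π = [0.4635, 0.3170, 0.2196]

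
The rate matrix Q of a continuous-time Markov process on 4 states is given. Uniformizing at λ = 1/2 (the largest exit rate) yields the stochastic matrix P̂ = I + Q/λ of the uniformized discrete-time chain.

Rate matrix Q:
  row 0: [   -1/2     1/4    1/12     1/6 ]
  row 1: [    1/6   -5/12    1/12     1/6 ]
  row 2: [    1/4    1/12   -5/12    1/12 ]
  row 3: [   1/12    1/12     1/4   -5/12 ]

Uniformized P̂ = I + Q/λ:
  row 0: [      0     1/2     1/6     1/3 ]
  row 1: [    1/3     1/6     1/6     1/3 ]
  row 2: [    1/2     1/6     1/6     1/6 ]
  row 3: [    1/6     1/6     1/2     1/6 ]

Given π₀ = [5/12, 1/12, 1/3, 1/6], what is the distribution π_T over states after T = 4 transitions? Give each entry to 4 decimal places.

t=0: π = [0.4167, 0.0833, 0.3333, 0.1667]
t=1: π = [0.2222, 0.3056, 0.2222, 0.2500]
t=2: π = [0.2546, 0.2407, 0.2500, 0.2546]
t=3: π = [0.2477, 0.2515, 0.2515, 0.2492]
t=4: π = [0.2512, 0.2492, 0.2497, 0.2499]

π = [0.2512, 0.2492, 0.2497, 0.2499]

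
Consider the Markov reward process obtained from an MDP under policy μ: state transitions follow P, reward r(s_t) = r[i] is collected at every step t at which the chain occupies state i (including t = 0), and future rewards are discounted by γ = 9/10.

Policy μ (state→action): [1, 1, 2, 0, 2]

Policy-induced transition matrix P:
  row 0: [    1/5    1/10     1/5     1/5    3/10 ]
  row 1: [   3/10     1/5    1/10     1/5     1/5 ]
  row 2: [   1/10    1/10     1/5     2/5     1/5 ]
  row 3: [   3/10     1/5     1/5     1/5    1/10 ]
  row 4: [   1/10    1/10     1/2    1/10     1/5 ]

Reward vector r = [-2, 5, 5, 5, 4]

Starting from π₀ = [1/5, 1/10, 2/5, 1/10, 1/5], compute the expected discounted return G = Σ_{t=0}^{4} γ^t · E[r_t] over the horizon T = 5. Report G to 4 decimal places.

G = 14.2957

t=0: π = [0.2000, 0.1000, 0.4000, 0.1000, 0.2000], E[r] = 3.4000, γ^t·E[r] = 3.400000, running G = 3.400000
t=1: π = [0.1600, 0.1200, 0.2500, 0.2600, 0.2100], E[r] = 3.6700, γ^t·E[r] = 3.303000, running G = 6.703000
t=2: π = [0.1920, 0.1380, 0.2510, 0.2290, 0.1900], E[r] = 3.4660, γ^t·E[r] = 2.807460, running G = 9.510460
t=3: π = [0.1926, 0.1367, 0.2432, 0.2312, 0.1963], E[r] = 3.4555, γ^t·E[r] = 2.519060, running G = 12.029520
t=4: π = [0.1928, 0.1368, 0.2452, 0.2290, 0.1961], E[r] = 3.4540, γ^t·E[r] = 2.266156, running G = 14.295676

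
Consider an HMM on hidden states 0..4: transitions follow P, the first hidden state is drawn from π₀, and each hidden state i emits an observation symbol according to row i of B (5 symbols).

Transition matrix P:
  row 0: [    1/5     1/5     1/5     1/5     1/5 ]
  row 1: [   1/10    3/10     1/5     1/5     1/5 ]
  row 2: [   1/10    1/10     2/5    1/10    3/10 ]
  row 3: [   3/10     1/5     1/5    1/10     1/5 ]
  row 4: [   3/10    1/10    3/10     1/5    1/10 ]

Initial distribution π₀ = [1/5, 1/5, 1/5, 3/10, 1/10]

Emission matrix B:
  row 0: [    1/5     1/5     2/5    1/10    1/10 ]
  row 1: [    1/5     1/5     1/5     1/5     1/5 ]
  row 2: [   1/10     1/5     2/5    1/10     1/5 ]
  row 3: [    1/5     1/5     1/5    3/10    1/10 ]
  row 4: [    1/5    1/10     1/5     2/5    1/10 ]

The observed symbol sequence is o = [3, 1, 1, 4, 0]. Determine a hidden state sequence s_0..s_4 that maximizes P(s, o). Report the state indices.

t=0: δ = [2.000e-02, 4.000e-02, 2.000e-02, 9.000e-02, 4.000e-02]  (obs o_0=3)
t=1: δ = [5.400e-03, 3.600e-03, 3.600e-03, 1.800e-03, 1.800e-03]  ψ = [3, 3, 3, 3, 3]  (obs o_1=1)
t=2: δ = [2.160e-04, 2.160e-04, 2.880e-04, 2.160e-04, 1.080e-04]  ψ = [0, 0, 2, 0, 0]  (obs o_2=1)
t=3: δ = [6.480e-06, 1.296e-05, 2.304e-05, 4.320e-06, 8.640e-06]  ψ = [3, 1, 2, 0, 2]  (obs o_3=4)
t=4: δ = [5.184e-07, 7.776e-07, 9.216e-07, 5.184e-07, 1.382e-06]  ψ = [4, 1, 2, 1, 2]  (obs o_4=0)
backtrack: best end state = 4; path = [3, 2, 2, 2, 4]

path = [3, 2, 2, 2, 4]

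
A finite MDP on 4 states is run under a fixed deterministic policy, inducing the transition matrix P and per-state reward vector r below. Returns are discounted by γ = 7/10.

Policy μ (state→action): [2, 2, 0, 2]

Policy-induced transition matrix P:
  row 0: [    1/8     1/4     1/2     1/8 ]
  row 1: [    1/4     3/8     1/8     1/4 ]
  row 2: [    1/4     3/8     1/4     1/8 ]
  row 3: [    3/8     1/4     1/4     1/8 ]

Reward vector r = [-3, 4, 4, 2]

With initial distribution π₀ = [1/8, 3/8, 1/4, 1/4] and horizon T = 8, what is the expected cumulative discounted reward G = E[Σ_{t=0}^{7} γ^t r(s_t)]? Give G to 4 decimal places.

t=0: π = [0.1250, 0.3750, 0.2500, 0.2500], E[r] = 2.6250, γ^t·E[r] = 2.625000, running G = 2.625000
t=1: π = [0.2656, 0.3281, 0.2344, 0.1719], E[r] = 1.7969, γ^t·E[r] = 1.257813, running G = 3.882813
t=2: π = [0.2383, 0.3203, 0.2754, 0.1660], E[r] = 2.0000, γ^t·E[r] = 0.980000, running G = 4.862813
t=3: π = [0.2410, 0.3245, 0.2695, 0.1650], E[r] = 1.9832, γ^t·E[r] = 0.680222, running G = 5.543034
t=4: π = [0.2405, 0.3242, 0.2697, 0.1656], E[r] = 1.9853, γ^t·E[r] = 0.476676, running G = 6.019710
t=5: π = [0.2406, 0.3242, 0.2696, 0.1655], E[r] = 1.9845, γ^t·E[r] = 0.333538, running G = 6.353248
t=6: π = [0.2406, 0.3242, 0.2696, 0.1655], E[r] = 1.9847, γ^t·E[r] = 0.233492, running G = 6.586741
t=7: π = [0.2406, 0.3242, 0.2696, 0.1655], E[r] = 1.9846, γ^t·E[r] = 0.163444, running G = 6.750184

G = 6.7502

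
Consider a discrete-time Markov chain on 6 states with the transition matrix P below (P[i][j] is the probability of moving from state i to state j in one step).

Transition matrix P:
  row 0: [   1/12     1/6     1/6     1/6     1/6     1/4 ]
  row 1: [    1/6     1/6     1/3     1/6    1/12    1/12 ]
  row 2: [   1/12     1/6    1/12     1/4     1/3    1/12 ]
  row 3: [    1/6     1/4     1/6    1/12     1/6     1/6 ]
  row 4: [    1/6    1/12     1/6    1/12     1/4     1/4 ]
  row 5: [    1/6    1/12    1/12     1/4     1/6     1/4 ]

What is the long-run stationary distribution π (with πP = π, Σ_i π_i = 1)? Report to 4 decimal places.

Balance equations π_j = Σ_i π_i·P[i][j]:
  π_0 = 1/12·π_0 + 1/6·π_1 + 1/12·π_2 + 1/6·π_3 + 1/6·π_4 + 1/6·π_5
  π_1 = 1/6·π_0 + 1/6·π_1 + 1/6·π_2 + 1/4·π_3 + 1/12·π_4 + 1/12·π_5
  π_2 = 1/6·π_0 + 1/3·π_1 + 1/12·π_2 + 1/6·π_3 + 1/6·π_4 + 1/12·π_5
  π_3 = 1/6·π_0 + 1/6·π_1 + 1/4·π_2 + 1/12·π_3 + 1/12·π_4 + 1/4·π_5
  π_4 = 1/6·π_0 + 1/12·π_1 + 1/3·π_2 + 1/6·π_3 + 1/4·π_4 + 1/6·π_5
  normalize: π_0 + π_1 + π_2 + π_3 + π_4 + π_5 = 1
Solving the linear system gives exactly π = [1268/8971, 1333/8971, 1458/8971, 1483/8971, 1775/8971, 1654/8971].

π = [0.1413, 0.1486, 0.1625, 0.1653, 0.1979, 0.1844]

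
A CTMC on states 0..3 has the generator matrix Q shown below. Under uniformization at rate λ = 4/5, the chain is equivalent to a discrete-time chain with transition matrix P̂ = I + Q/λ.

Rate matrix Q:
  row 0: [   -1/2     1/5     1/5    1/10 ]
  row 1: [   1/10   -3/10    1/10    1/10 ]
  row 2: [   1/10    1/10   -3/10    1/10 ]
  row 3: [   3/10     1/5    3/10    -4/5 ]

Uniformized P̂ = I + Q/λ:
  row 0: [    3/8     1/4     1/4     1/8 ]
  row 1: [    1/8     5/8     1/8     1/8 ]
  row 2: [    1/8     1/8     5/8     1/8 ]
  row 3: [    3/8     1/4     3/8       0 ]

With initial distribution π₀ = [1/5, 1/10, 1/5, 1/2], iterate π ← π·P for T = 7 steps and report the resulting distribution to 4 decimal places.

π = [0.2037, 0.3281, 0.3571, 0.1111]

t=0: π = [0.2000, 0.1000, 0.2000, 0.5000]
t=1: π = [0.3000, 0.2625, 0.3750, 0.0625]
t=2: π = [0.2156, 0.3016, 0.3656, 0.1172]
t=3: π = [0.2082, 0.3174, 0.3641, 0.1104]
t=4: π = [0.2046, 0.3235, 0.3606, 0.1112]
t=5: π = [0.2040, 0.3262, 0.3587, 0.1111]
t=6: π = [0.2038, 0.3275, 0.3576, 0.1111]
t=7: π = [0.2037, 0.3281, 0.3571, 0.1111]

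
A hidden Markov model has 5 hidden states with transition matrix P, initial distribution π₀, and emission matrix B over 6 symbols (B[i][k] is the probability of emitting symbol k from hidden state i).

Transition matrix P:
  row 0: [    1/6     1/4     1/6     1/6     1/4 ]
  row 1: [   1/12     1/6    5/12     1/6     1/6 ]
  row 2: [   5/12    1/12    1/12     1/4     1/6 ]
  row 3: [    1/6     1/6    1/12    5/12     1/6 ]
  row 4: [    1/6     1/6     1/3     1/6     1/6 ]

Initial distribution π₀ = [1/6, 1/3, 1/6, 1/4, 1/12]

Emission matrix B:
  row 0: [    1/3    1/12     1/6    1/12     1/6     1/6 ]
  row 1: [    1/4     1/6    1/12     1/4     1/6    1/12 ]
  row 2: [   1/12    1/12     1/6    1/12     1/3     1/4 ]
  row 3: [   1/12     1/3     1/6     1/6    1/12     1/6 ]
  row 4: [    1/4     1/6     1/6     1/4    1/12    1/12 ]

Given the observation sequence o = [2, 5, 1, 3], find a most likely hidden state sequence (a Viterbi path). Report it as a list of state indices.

path = [3, 3, 3, 3]

t=0: δ = [2.778e-02, 2.778e-02, 2.778e-02, 4.167e-02, 1.389e-02]  (obs o_0=2)
t=1: δ = [1.929e-03, 5.787e-04, 2.894e-03, 2.894e-03, 5.787e-04]  ψ = [2, 0, 1, 3, 0]  (obs o_1=5)
t=2: δ = [1.005e-04, 8.038e-05, 2.679e-05, 4.019e-04, 8.038e-05]  ψ = [2, 0, 0, 3, 0]  (obs o_2=1)
t=3: δ = [5.582e-06, 1.674e-05, 2.791e-06, 2.791e-05, 1.674e-05]  ψ = [3, 3, 1, 3, 3]  (obs o_3=3)
backtrack: best end state = 3; path = [3, 3, 3, 3]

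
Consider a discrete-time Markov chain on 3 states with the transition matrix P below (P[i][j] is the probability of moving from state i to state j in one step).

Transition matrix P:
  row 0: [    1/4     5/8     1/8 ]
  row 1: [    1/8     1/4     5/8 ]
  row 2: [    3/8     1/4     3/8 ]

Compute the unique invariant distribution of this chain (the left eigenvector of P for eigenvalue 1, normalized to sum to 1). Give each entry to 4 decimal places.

Balance equations π_j = Σ_i π_i·P[i][j]:
  π_0 = 1/4·π_0 + 1/8·π_1 + 3/8·π_2
  π_1 = 5/8·π_0 + 1/4·π_1 + 1/4·π_2
  normalize: π_0 + π_1 + π_2 = 1
Solving the linear system gives exactly π = [10/39, 9/26, 31/78].

π = [0.2564, 0.3462, 0.3974]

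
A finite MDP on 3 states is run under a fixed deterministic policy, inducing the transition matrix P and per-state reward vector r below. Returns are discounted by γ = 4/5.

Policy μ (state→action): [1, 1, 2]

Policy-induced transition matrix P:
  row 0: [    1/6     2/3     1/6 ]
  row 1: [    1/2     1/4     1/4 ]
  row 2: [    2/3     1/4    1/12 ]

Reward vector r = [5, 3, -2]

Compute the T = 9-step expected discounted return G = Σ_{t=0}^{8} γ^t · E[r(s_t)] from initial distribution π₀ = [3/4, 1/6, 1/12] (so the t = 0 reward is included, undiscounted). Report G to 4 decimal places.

G = 13.4758

t=0: π = [0.7500, 0.1667, 0.0833], E[r] = 4.0833, γ^t·E[r] = 4.083333, running G = 4.083333
t=1: π = [0.2639, 0.5625, 0.1736], E[r] = 2.6597, γ^t·E[r] = 2.127778, running G = 6.211111
t=2: π = [0.4410, 0.3600, 0.1991], E[r] = 2.8866, γ^t·E[r] = 1.847407, running G = 8.058519
t=3: π = [0.3862, 0.4337, 0.1801], E[r] = 2.8720, γ^t·E[r] = 1.470469, running G = 9.528988
t=4: π = [0.4013, 0.4109, 0.1878], E[r] = 2.8635, γ^t·E[r] = 1.172905, running G = 10.701893
t=5: π = [0.3975, 0.4172, 0.1853], E[r] = 2.8688, γ^t·E[r] = 0.940044, running G = 11.641937
t=6: π = [0.3984, 0.4156, 0.1860], E[r] = 2.8668, γ^t·E[r] = 0.751501, running G = 12.393438
t=7: π = [0.3982, 0.4160, 0.1858], E[r] = 2.8674, γ^t·E[r] = 0.601338, running G = 12.994776
t=8: π = [0.3982, 0.4159, 0.1858], E[r] = 2.8672, γ^t·E[r] = 0.481039, running G = 13.475816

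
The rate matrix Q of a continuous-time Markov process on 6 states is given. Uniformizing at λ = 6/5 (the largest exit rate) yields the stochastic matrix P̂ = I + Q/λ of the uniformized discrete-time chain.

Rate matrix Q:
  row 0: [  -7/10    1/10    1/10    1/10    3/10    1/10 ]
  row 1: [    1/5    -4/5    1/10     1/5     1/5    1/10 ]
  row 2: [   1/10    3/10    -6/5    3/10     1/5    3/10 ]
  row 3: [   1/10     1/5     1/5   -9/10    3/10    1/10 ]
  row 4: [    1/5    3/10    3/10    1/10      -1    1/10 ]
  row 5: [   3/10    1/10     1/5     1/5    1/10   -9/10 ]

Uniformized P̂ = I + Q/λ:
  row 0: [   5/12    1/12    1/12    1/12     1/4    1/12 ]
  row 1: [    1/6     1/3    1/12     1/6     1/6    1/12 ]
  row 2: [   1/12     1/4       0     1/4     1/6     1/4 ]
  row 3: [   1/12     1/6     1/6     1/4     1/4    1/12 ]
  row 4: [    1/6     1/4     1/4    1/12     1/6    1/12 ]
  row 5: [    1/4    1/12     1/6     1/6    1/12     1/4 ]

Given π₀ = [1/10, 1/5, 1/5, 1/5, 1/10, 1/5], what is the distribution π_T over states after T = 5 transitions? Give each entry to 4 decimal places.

π = [0.2043, 0.1984, 0.1274, 0.1580, 0.1864, 0.1255]

t=0: π = [0.1000, 0.2000, 0.2000, 0.2000, 0.1000, 0.2000]
t=1: π = [0.1750, 0.2000, 0.1167, 0.1833, 0.1750, 0.1500]
t=2: π = [0.1979, 0.1972, 0.1306, 0.1625, 0.1840, 0.1278]
t=3: π = [0.2024, 0.1986, 0.1273, 0.1593, 0.1861, 0.1264]
t=4: π = [0.2039, 0.1985, 0.1275, 0.1582, 0.1863, 0.1256]
t=5: π = [0.2043, 0.1984, 0.1274, 0.1580, 0.1864, 0.1255]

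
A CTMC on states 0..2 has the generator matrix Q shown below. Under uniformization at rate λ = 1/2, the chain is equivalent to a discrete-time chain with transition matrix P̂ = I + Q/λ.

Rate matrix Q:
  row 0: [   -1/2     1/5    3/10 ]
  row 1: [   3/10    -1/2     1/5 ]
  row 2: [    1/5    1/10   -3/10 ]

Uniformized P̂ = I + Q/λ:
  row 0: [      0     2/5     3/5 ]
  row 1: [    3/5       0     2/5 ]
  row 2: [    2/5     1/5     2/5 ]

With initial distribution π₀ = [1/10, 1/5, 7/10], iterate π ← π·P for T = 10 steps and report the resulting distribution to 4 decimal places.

π = [0.3168, 0.2197, 0.4635]

t=0: π = [0.1000, 0.2000, 0.7000]
t=1: π = [0.4000, 0.1800, 0.4200]
t=2: π = [0.2760, 0.2440, 0.4800]
t=3: π = [0.3384, 0.2064, 0.4552]
t=4: π = [0.3059, 0.2264, 0.4677]
t=5: π = [0.3229, 0.2159, 0.4612]
t=6: π = [0.3140, 0.2214, 0.4646]
t=7: π = [0.3187, 0.2185, 0.4628]
t=8: π = [0.3162, 0.2200, 0.4637]
t=9: π = [0.3175, 0.2192, 0.4632]
t=10: π = [0.3168, 0.2197, 0.4635]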